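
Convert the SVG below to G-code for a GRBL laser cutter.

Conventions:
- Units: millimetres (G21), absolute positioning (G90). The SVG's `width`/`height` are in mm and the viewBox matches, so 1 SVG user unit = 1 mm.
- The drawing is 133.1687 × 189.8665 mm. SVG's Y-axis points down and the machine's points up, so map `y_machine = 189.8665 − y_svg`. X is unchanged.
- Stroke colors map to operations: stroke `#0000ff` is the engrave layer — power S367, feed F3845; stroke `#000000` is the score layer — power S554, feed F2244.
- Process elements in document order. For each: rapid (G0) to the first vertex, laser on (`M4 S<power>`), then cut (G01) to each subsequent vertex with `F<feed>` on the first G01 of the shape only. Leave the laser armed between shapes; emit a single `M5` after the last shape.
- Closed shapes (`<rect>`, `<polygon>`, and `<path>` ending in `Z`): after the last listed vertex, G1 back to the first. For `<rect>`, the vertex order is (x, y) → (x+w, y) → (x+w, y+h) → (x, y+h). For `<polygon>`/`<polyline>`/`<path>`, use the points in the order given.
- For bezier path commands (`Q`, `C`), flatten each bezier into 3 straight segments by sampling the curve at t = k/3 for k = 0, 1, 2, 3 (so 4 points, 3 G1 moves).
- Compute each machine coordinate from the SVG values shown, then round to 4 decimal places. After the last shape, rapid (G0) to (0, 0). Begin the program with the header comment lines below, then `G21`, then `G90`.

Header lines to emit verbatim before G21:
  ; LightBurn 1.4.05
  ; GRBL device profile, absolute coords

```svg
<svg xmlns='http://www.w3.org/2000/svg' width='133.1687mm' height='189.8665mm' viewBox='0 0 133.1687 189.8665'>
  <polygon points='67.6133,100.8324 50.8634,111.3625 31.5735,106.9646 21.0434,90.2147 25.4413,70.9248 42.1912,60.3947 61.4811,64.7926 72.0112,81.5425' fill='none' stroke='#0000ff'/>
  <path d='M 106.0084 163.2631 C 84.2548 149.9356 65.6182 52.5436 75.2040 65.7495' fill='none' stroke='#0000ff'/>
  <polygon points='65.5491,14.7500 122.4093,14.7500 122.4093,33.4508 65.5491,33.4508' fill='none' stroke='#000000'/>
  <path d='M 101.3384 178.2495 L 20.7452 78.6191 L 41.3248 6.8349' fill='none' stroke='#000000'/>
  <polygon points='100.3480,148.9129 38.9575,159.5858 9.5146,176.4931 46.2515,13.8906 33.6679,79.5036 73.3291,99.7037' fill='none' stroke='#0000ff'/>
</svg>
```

; LightBurn 1.4.05
; GRBL device profile, absolute coords
G21
G90
G0 X67.6133 Y89.0341
M4 S367
G01 X50.8634 Y78.5040 F3845
G01 X31.5735 Y82.9019
G01 X21.0434 Y99.6518
G01 X25.4413 Y118.9417
G01 X42.1912 Y129.4718
G01 X61.4811 Y125.0739
G01 X72.0112 Y108.3240
G01 X67.6133 Y89.0341
G0 X106.0084 Y26.6034
M4 S367
G01 X86.2236 Y60.7427 F3845
G01 X74.0958 Y107.6667
G01 X75.2040 Y124.1170
G0 X65.5491 Y175.1165
M4 S554
G01 X122.4093 Y175.1165 F2244
G01 X122.4093 Y156.4157
G01 X65.5491 Y156.4157
G01 X65.5491 Y175.1165
G0 X101.3384 Y11.6170
M4 S554
G01 X20.7452 Y111.2474 F2244
G01 X41.3248 Y183.0316
G0 X100.3480 Y40.9536
M4 S367
G01 X38.9575 Y30.2807 F3845
G01 X9.5146 Y13.3734
G01 X46.2515 Y175.9759
G01 X33.6679 Y110.3629
G01 X73.3291 Y90.1628
G01 X100.3480 Y40.9536
M5
G0 X0.0000 Y0.0000

viewBox `0 0 133.1687 189.8665` with mm width/height → 1 unit = 1 mm. Flip: y_m = 189.8665 − y_svg.

**Shape 1** — `<polygon>` regular polygon, stroke `#0000ff` → engrave (S367, F3845). Machine vertices: (67.6133,89.0341) → (50.8634,78.5040) → (31.5735,82.9019) → (21.0434,99.6518) → (25.4413,118.9417) → (42.1912,129.4718) → (61.4811,125.0739) → (72.0112,108.3240) → (67.6133,89.0341). Closed: final G1 returns to the first vertex.

**Shape 2** — `<path>` cubic bezier, stroke `#0000ff` → engrave (S367, F3845). Control points (SVG): P0=(106.0084,163.2631), P1=(84.2548,149.9356), P2=(65.6182,52.5436), P3=(75.2040,65.7495); sampled at t=k/3. Machine vertices: (106.0084,26.6034) → (86.2236,60.7427) → (74.0958,107.6667) → (75.2040,124.1170). Open path.

**Shape 3** — `<polygon>` rectangle, stroke `#000000` → score (S554, F2244). Machine vertices: (65.5491,175.1165) → (122.4093,175.1165) → (122.4093,156.4157) → (65.5491,156.4157) → (65.5491,175.1165). Closed: final G1 returns to the first vertex.

**Shape 4** — `<path>` open polyline, stroke `#000000` → score (S554, F2244). Machine vertices: (101.3384,11.6170) → (20.7452,111.2474) → (41.3248,183.0316). Open path.

**Shape 5** — `<polygon>` closed polygon, stroke `#0000ff` → engrave (S367, F3845). Machine vertices: (100.3480,40.9536) → (38.9575,30.2807) → (9.5146,13.3734) → (46.2515,175.9759) → (33.6679,110.3629) → (73.3291,90.1628) → (100.3480,40.9536). Closed: final G1 returns to the first vertex.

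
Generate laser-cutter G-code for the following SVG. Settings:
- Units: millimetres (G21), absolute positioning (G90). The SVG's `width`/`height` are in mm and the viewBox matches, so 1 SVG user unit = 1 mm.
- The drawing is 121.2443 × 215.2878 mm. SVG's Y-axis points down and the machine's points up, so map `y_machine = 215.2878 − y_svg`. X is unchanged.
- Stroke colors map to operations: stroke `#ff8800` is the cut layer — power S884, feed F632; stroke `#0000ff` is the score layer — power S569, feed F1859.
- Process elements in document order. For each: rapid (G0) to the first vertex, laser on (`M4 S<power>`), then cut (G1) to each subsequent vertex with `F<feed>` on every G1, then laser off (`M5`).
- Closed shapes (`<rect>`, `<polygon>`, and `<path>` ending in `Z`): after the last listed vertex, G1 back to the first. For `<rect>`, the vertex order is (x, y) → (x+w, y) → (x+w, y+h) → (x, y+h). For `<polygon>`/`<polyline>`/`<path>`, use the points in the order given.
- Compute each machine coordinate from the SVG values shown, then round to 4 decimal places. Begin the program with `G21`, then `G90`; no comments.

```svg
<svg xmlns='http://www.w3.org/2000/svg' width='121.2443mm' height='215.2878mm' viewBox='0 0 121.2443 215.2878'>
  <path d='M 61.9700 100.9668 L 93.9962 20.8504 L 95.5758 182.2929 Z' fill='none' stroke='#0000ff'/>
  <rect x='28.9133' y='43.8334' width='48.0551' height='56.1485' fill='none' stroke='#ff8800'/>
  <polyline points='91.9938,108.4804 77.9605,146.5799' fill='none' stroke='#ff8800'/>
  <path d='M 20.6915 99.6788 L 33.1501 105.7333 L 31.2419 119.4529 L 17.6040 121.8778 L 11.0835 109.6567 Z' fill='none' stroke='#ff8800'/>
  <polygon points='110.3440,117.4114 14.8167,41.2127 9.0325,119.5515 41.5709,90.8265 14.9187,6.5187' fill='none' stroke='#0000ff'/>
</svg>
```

G21
G90
G0 X61.9700 Y114.3210
M4 S569
G1 X93.9962 Y194.4374 F1859
G1 X95.5758 Y32.9949 F1859
G1 X61.9700 Y114.3210 F1859
M5
G0 X28.9133 Y171.4544
M4 S884
G1 X76.9684 Y171.4544 F632
G1 X76.9684 Y115.3059 F632
G1 X28.9133 Y115.3059 F632
G1 X28.9133 Y171.4544 F632
M5
G0 X91.9938 Y106.8074
M4 S884
G1 X77.9605 Y68.7079 F632
M5
G0 X20.6915 Y115.6090
M4 S884
G1 X33.1501 Y109.5545 F632
G1 X31.2419 Y95.8349 F632
G1 X17.6040 Y93.4100 F632
G1 X11.0835 Y105.6311 F632
G1 X20.6915 Y115.6090 F632
M5
G0 X110.3440 Y97.8764
M4 S569
G1 X14.8167 Y174.0751 F1859
G1 X9.0325 Y95.7363 F1859
G1 X41.5709 Y124.4613 F1859
G1 X14.9187 Y208.7691 F1859
G1 X110.3440 Y97.8764 F1859
M5

viewBox `0 0 121.2443 215.2878` with mm width/height → 1 unit = 1 mm. Flip: y_m = 215.2878 − y_svg.

**Shape 1** — `<path>` closed polygon, stroke `#0000ff` → score (S569, F1859). Machine vertices: (61.9700,114.3210) → (93.9962,194.4374) → (95.5758,32.9949) → (61.9700,114.3210). Closed: final G1 returns to the first vertex.

**Shape 2** — `<rect>` rectangle, stroke `#ff8800` → cut (S884, F632). Machine vertices: (28.9133,171.4544) → (76.9684,171.4544) → (76.9684,115.3059) → (28.9133,115.3059) → (28.9133,171.4544). Closed: final G1 returns to the first vertex.

**Shape 3** — `<polyline>` line segment, stroke `#ff8800` → cut (S884, F632). Machine vertices: (91.9938,106.8074) → (77.9605,68.7079). Open path.

**Shape 4** — `<path>` regular polygon, stroke `#ff8800` → cut (S884, F632). Machine vertices: (20.6915,115.6090) → (33.1501,109.5545) → (31.2419,95.8349) → (17.6040,93.4100) → (11.0835,105.6311) → (20.6915,115.6090). Closed: final G1 returns to the first vertex.

**Shape 5** — `<polygon>` closed polygon, stroke `#0000ff` → score (S569, F1859). Machine vertices: (110.3440,97.8764) → (14.8167,174.0751) → (9.0325,95.7363) → (41.5709,124.4613) → (14.9187,208.7691) → (110.3440,97.8764). Closed: final G1 returns to the first vertex.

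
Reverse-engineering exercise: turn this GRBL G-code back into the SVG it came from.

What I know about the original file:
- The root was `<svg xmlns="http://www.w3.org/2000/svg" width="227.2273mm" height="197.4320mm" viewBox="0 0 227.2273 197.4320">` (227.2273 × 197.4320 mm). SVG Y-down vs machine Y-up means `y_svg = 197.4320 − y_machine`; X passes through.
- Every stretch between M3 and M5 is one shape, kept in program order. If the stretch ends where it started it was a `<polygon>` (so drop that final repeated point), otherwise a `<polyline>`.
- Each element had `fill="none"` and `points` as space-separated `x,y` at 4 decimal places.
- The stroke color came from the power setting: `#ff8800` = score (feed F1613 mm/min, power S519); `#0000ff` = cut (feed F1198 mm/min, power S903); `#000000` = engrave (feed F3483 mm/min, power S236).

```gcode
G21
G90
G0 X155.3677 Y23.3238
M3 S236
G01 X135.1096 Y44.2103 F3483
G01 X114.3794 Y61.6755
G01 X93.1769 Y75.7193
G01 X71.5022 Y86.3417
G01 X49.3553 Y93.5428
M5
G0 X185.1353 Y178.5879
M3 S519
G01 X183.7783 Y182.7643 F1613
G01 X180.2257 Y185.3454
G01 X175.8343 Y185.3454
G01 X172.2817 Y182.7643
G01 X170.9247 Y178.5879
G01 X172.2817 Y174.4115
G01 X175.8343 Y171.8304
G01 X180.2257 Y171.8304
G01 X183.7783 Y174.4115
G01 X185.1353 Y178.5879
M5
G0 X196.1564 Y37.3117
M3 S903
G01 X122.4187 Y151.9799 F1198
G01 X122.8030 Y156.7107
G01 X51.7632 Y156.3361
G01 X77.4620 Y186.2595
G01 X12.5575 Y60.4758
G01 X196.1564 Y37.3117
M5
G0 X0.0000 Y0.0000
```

Machine Y-up, SVG Y-down with viewBox height 197.4320, so y_svg = 197.4320 − y_machine; X carries over.

Run 1: the run's S236 means `#000000` (engrave). The run is open, so emit a `<polyline>` with points (Y-flipped): 155.3677,174.1082 135.1096,153.2217 114.3794,135.7565 93.1769,121.7127 71.5022,111.0903 49.3553,103.8892.

Run 2: S519 ⇒ score layer `#ff8800`. The run returns to its start, so emit a `<polygon>` with points (Y-flipped): 185.1353,18.8441 183.7783,14.6677 180.2257,12.0866 175.8343,12.0866 172.2817,14.6677 170.9247,18.8441 172.2817,23.0205 175.8343,25.6016 180.2257,25.6016 183.7783,23.0205.

Run 3: the run's S903 means `#0000ff` (cut). The run returns to its start, so emit a `<polygon>` with points (Y-flipped): 196.1564,160.1203 122.4187,45.4521 122.8030,40.7213 51.7632,41.0959 77.4620,11.1725 12.5575,136.9562.

<svg xmlns="http://www.w3.org/2000/svg" width="227.2273mm" height="197.4320mm" viewBox="0 0 227.2273 197.4320">
  <polyline points="155.3677,174.1082 135.1096,153.2217 114.3794,135.7565 93.1769,121.7127 71.5022,111.0903 49.3553,103.8892" fill="none" stroke="#000000"/>
  <polygon points="185.1353,18.8441 183.7783,14.6677 180.2257,12.0866 175.8343,12.0866 172.2817,14.6677 170.9247,18.8441 172.2817,23.0205 175.8343,25.6016 180.2257,25.6016 183.7783,23.0205" fill="none" stroke="#ff8800"/>
  <polygon points="196.1564,160.1203 122.4187,45.4521 122.8030,40.7213 51.7632,41.0959 77.4620,11.1725 12.5575,136.9562" fill="none" stroke="#0000ff"/>
</svg>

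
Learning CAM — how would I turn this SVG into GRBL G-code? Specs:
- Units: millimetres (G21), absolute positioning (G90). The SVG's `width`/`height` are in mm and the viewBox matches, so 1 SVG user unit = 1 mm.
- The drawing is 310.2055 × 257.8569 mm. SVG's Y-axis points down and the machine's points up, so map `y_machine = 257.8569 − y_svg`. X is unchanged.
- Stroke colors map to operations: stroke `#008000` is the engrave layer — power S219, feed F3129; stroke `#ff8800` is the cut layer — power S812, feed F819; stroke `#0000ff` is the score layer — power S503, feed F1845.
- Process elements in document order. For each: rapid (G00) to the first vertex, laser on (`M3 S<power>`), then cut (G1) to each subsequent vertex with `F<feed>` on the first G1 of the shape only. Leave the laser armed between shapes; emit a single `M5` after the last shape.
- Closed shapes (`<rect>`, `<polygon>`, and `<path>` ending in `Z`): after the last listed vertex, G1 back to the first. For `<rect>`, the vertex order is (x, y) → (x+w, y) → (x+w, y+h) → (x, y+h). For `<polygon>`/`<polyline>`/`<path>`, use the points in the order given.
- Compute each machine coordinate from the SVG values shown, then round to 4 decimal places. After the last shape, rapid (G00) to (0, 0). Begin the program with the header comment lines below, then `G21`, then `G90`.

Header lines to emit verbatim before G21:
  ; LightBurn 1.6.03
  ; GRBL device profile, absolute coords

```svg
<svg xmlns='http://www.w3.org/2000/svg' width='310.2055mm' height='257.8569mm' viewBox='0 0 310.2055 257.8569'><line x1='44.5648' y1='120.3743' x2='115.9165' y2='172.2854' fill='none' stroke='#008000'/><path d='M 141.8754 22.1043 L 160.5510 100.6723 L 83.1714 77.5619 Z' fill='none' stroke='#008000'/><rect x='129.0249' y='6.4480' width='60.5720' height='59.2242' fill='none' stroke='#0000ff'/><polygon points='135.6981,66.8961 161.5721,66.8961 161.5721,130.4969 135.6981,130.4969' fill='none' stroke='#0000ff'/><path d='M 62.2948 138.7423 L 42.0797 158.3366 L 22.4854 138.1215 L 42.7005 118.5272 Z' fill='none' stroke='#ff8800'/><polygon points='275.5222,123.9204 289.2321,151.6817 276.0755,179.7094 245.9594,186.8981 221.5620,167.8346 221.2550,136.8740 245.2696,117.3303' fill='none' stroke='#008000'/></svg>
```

viewBox `0 0 310.2055 257.8569` with mm width/height → 1 unit = 1 mm. Flip: y_m = 257.8569 − y_svg.

**Shape 1** — `<line>` line segment, stroke `#008000` → engrave (S219, F3129). Machine vertices: (44.5648,137.4826) → (115.9165,85.5715). Open path.

**Shape 2** — `<path>` regular polygon, stroke `#008000` → engrave (S219, F3129). Machine vertices: (141.8754,235.7526) → (160.5510,157.1846) → (83.1714,180.2950) → (141.8754,235.7526). Closed: final G1 returns to the first vertex.

**Shape 3** — `<rect>` rectangle, stroke `#0000ff` → score (S503, F1845). Machine vertices: (129.0249,251.4089) → (189.5969,251.4089) → (189.5969,192.1847) → (129.0249,192.1847) → (129.0249,251.4089). Closed: final G1 returns to the first vertex.

**Shape 4** — `<polygon>` rectangle, stroke `#0000ff` → score (S503, F1845). Machine vertices: (135.6981,190.9608) → (161.5721,190.9608) → (161.5721,127.3600) → (135.6981,127.3600) → (135.6981,190.9608). Closed: final G1 returns to the first vertex.

**Shape 5** — `<path>` regular polygon, stroke `#ff8800` → cut (S812, F819). Machine vertices: (62.2948,119.1146) → (42.0797,99.5203) → (22.4854,119.7354) → (42.7005,139.3297) → (62.2948,119.1146). Closed: final G1 returns to the first vertex.

**Shape 6** — `<polygon>` regular polygon, stroke `#008000` → engrave (S219, F3129). Machine vertices: (275.5222,133.9365) → (289.2321,106.1752) → (276.0755,78.1475) → (245.9594,70.9588) → (221.5620,90.0223) → (221.2550,120.9829) → (245.2696,140.5266) → (275.5222,133.9365). Closed: final G1 returns to the first vertex.

; LightBurn 1.6.03
; GRBL device profile, absolute coords
G21
G90
G00 X44.5648 Y137.4826
M3 S219
G1 X115.9165 Y85.5715 F3129
G00 X141.8754 Y235.7526
M3 S219
G1 X160.5510 Y157.1846 F3129
G1 X83.1714 Y180.2950
G1 X141.8754 Y235.7526
G00 X129.0249 Y251.4089
M3 S503
G1 X189.5969 Y251.4089 F1845
G1 X189.5969 Y192.1847
G1 X129.0249 Y192.1847
G1 X129.0249 Y251.4089
G00 X135.6981 Y190.9608
M3 S503
G1 X161.5721 Y190.9608 F1845
G1 X161.5721 Y127.3600
G1 X135.6981 Y127.3600
G1 X135.6981 Y190.9608
G00 X62.2948 Y119.1146
M3 S812
G1 X42.0797 Y99.5203 F819
G1 X22.4854 Y119.7354
G1 X42.7005 Y139.3297
G1 X62.2948 Y119.1146
G00 X275.5222 Y133.9365
M3 S219
G1 X289.2321 Y106.1752 F3129
G1 X276.0755 Y78.1475
G1 X245.9594 Y70.9588
G1 X221.5620 Y90.0223
G1 X221.2550 Y120.9829
G1 X245.2696 Y140.5266
G1 X275.5222 Y133.9365
M5
G00 X0.0000 Y0.0000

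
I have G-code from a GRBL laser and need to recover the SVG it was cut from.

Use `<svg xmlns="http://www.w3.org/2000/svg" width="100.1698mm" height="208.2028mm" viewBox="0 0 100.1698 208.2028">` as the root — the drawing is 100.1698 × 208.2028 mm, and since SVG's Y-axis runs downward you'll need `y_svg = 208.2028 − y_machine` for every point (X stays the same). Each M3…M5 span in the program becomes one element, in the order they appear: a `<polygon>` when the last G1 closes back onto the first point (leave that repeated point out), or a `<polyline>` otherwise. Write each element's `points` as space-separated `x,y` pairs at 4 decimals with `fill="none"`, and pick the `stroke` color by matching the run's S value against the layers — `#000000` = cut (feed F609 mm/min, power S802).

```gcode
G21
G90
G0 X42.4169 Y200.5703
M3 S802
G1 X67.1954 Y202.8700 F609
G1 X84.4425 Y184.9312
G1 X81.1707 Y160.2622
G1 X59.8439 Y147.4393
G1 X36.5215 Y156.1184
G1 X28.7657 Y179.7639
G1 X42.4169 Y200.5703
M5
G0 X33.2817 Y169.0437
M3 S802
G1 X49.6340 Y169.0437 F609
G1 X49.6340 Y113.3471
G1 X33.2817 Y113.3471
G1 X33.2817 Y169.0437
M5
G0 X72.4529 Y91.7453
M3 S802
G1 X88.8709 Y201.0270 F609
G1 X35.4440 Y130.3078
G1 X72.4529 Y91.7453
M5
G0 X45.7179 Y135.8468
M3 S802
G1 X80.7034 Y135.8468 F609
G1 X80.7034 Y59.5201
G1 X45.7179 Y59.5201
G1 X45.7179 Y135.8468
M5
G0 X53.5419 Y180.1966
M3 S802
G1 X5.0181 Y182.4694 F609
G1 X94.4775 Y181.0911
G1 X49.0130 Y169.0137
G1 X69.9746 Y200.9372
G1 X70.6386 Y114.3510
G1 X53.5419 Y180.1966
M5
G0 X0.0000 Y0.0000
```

Machine Y-up, SVG Y-down with viewBox height 208.2028, so y_svg = 208.2028 − y_machine; X carries over. Every run uses S802, so all elements get stroke `#000000` (cut).

Run 1: The run returns to its start, so emit a `<polygon>` with points (Y-flipped): 42.4169,7.6325 67.1954,5.3328 84.4425,23.2716 81.1707,47.9406 59.8439,60.7635 36.5215,52.0844 28.7657,28.4389.

Run 2: The run returns to its start, so emit a `<polygon>` with points (Y-flipped): 33.2817,39.1591 49.6340,39.1591 49.6340,94.8557 33.2817,94.8557.

Run 3: The run returns to its start, so emit a `<polygon>` with points (Y-flipped): 72.4529,116.4575 88.8709,7.1758 35.4440,77.8950.

Run 4: The run returns to its start, so emit a `<polygon>` with points (Y-flipped): 45.7179,72.3560 80.7034,72.3560 80.7034,148.6827 45.7179,148.6827.

Run 5: The run returns to its start, so emit a `<polygon>` with points (Y-flipped): 53.5419,28.0062 5.0181,25.7334 94.4775,27.1117 49.0130,39.1891 69.9746,7.2656 70.6386,93.8518.

<svg xmlns="http://www.w3.org/2000/svg" width="100.1698mm" height="208.2028mm" viewBox="0 0 100.1698 208.2028">
  <polygon points="42.4169,7.6325 67.1954,5.3328 84.4425,23.2716 81.1707,47.9406 59.8439,60.7635 36.5215,52.0844 28.7657,28.4389" fill="none" stroke="#000000"/>
  <polygon points="33.2817,39.1591 49.6340,39.1591 49.6340,94.8557 33.2817,94.8557" fill="none" stroke="#000000"/>
  <polygon points="72.4529,116.4575 88.8709,7.1758 35.4440,77.8950" fill="none" stroke="#000000"/>
  <polygon points="45.7179,72.3560 80.7034,72.3560 80.7034,148.6827 45.7179,148.6827" fill="none" stroke="#000000"/>
  <polygon points="53.5419,28.0062 5.0181,25.7334 94.4775,27.1117 49.0130,39.1891 69.9746,7.2656 70.6386,93.8518" fill="none" stroke="#000000"/>
</svg>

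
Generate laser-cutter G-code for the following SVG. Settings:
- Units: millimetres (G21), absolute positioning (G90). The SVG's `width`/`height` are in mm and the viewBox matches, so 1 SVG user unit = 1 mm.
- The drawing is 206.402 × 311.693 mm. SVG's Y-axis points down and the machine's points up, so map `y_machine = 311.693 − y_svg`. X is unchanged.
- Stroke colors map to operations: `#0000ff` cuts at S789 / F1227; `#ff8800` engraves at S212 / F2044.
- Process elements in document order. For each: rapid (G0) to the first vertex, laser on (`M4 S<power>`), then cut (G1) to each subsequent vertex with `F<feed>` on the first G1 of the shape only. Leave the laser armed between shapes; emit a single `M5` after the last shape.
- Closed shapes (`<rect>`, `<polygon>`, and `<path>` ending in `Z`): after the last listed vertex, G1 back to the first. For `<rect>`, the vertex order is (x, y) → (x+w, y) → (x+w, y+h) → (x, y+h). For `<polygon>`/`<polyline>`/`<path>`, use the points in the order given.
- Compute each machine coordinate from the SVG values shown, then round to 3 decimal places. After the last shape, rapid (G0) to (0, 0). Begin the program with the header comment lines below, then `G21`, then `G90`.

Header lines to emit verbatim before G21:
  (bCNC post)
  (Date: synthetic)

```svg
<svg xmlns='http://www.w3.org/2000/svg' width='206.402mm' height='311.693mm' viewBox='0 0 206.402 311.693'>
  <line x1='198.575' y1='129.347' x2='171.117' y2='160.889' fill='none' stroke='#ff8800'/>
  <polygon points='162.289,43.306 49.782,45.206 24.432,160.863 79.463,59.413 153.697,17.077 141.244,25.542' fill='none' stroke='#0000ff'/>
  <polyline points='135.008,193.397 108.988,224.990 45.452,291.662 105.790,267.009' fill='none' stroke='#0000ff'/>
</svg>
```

1 u = 1 mm; y_m = 311.693 − y.

[1] `<line>` line segment, #ff8800→engrave S212 F2044: (198.575,182.346) → (171.117,150.804)

[2] `<polygon>` closed polygon, #0000ff→cut S789 F1227: (162.289,268.387) → (49.782,266.487) → (24.432,150.830) → (79.463,252.280) → (153.697,294.616) → (141.244,286.151) → (162.289,268.387) (closed)

[3] `<polyline>` open polyline, #0000ff→cut S789 F1227: (135.008,118.296) → (108.988,86.703) → (45.452,20.031) → (105.790,44.684)

(bCNC post)
(Date: synthetic)
G21
G90
G0 X198.575 Y182.346
M4 S212
G1 X171.117 Y150.804 F2044
G0 X162.289 Y268.387
M4 S789
G1 X49.782 Y266.487 F1227
G1 X24.432 Y150.830
G1 X79.463 Y252.280
G1 X153.697 Y294.616
G1 X141.244 Y286.151
G1 X162.289 Y268.387
G0 X135.008 Y118.296
M4 S789
G1 X108.988 Y86.703 F1227
G1 X45.452 Y20.031
G1 X105.790 Y44.684
M5
G0 X0.000 Y0.000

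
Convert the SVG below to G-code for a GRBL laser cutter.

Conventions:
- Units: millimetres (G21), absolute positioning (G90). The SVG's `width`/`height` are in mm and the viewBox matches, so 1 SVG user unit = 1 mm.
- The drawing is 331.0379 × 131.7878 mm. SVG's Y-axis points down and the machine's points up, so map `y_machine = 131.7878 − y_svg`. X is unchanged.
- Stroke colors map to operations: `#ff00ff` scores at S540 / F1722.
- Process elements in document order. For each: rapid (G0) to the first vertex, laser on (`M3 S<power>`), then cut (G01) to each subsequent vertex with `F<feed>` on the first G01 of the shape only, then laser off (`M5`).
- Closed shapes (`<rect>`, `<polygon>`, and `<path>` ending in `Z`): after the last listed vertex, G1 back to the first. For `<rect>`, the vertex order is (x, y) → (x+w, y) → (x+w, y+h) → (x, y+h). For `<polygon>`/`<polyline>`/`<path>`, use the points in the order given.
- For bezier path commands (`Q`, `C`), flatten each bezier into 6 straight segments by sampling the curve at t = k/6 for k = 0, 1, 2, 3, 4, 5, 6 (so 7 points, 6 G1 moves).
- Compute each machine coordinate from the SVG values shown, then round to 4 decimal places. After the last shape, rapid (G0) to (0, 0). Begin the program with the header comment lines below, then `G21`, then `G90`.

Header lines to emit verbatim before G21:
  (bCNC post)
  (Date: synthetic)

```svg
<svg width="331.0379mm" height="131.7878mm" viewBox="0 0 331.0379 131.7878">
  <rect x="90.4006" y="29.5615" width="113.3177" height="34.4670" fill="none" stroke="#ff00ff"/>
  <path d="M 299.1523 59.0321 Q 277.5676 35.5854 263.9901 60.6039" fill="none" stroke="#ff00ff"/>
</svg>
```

(bCNC post)
(Date: synthetic)
G21
G90
G0 X90.4006 Y102.2263
M3 S540
G01 X203.7183 Y102.2263 F1722
G01 X203.7183 Y67.7593
G01 X90.4006 Y67.7593
G01 X90.4006 Y102.2263
M5
G0 X299.1523 Y72.7557
M3 S540
G01 X292.1798 Y79.2250 F1722
G01 X285.6522 Y83.0018
G01 X279.5694 Y84.0861
G01 X273.9315 Y82.4779
G01 X268.7384 Y78.1771
G01 X263.9901 Y71.1839
M5
G0 X0.0000 Y0.0000

viewBox `0 0 331.0379 131.7878` with mm width/height → 1 unit = 1 mm. Flip: y_m = 131.7878 − y_svg.

**Shape 1** — `<rect>` rectangle, stroke `#ff00ff` → score (S540, F1722). Machine vertices: (90.4006,102.2263) → (203.7183,102.2263) → (203.7183,67.7593) → (90.4006,67.7593) → (90.4006,102.2263). Closed: final G1 returns to the first vertex.

**Shape 2** — `<path>` quadratic bezier, stroke `#ff00ff` → score (S540, F1722). Control points (SVG): P0=(299.1523,59.0321), P1=(277.5676,35.5854), P2=(263.9901,60.6039); sampled at t=k/6. Machine vertices: (299.1523,72.7557) → (292.1798,79.2250) → (285.6522,83.0018) → (279.5694,84.0861) → (273.9315,82.4779) → (268.7384,78.1771) → (263.9901,71.1839). Open path.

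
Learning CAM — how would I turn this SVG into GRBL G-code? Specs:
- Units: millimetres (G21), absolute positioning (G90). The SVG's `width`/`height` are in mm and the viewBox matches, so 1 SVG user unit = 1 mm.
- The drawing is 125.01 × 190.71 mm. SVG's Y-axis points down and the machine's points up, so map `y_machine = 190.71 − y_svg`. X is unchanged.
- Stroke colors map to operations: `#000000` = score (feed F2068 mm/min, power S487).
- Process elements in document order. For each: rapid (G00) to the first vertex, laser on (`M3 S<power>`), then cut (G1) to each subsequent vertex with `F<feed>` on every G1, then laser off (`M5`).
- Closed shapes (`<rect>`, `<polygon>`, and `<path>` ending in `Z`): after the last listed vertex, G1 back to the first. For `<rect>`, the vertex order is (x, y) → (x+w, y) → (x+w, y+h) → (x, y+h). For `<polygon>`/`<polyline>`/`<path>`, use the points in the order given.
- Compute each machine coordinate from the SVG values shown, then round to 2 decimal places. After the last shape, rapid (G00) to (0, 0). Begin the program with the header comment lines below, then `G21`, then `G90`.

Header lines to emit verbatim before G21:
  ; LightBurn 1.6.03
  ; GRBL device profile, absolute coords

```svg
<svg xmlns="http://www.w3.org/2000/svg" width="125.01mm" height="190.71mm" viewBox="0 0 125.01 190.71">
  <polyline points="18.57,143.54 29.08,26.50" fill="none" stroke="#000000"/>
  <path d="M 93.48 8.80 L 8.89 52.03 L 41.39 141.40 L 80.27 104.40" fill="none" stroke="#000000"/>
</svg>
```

1 u = 1 mm; y_m = 190.71 − y.

[1] `<polyline>` line segment, #000000→score S487 F2068: (18.57,47.17) → (29.08,164.21)

[2] `<path>` open polyline, #000000→score S487 F2068: (93.48,181.91) → (8.89,138.68) → (41.39,49.31) → (80.27,86.31)

; LightBurn 1.6.03
; GRBL device profile, absolute coords
G21
G90
G00 X18.57 Y47.17
M3 S487
G1 X29.08 Y164.21 F2068
M5
G00 X93.48 Y181.91
M3 S487
G1 X8.89 Y138.68 F2068
G1 X41.39 Y49.31 F2068
G1 X80.27 Y86.31 F2068
M5
G00 X0.00 Y0.00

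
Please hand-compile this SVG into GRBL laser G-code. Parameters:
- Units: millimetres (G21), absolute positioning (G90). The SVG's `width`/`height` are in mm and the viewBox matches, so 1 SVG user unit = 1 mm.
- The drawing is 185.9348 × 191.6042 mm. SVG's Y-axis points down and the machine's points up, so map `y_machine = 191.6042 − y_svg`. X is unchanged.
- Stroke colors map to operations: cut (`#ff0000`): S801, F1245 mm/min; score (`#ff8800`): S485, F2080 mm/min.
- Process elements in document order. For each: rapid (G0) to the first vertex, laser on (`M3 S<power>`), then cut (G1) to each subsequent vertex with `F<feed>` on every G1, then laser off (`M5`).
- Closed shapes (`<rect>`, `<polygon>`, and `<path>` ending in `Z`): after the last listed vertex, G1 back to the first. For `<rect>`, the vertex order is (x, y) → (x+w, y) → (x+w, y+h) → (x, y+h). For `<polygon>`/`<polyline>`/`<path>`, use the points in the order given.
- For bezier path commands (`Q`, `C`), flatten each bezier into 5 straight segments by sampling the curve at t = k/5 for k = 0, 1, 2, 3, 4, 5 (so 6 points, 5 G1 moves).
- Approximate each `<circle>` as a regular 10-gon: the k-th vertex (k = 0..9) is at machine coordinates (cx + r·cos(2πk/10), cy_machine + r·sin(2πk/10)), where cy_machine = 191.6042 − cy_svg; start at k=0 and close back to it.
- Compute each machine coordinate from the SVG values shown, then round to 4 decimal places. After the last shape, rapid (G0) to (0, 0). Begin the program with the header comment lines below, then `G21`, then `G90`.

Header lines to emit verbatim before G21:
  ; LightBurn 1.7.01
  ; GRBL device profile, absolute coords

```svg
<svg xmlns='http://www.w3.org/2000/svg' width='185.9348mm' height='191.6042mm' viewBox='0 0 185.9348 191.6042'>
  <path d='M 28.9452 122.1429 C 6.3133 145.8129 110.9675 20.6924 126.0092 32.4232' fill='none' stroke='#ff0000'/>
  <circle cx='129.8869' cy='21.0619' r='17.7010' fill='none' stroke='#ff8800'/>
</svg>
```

1 u = 1 mm; y_m = 191.6042 − y.

[1] `<path>` cubic bezier, #ff0000→cut S801 F1245: (28.9452,69.4613) → (28.9052,70.8290) → (49.0027,94.1957) → (78.8267,125.8504) → (107.9659,152.0825) → (126.0092,159.1810)

[2] `<circle>` circle, #ff8800→score S485 F2080: (147.5879,170.5423) → (144.2073,180.9467) → (135.3568,187.3770) → (124.4170,187.3770) → (115.5665,180.9467) → (112.1859,170.5423) → (115.5665,160.1379) → (124.4170,153.7076) → (135.3568,153.7076) → (144.2073,160.1379) → (147.5879,170.5423) (closed)

; LightBurn 1.7.01
; GRBL device profile, absolute coords
G21
G90
G0 X28.9452 Y69.4613
M3 S801
G1 X28.9052 Y70.8290 F1245
G1 X49.0027 Y94.1957 F1245
G1 X78.8267 Y125.8504 F1245
G1 X107.9659 Y152.0825 F1245
G1 X126.0092 Y159.1810 F1245
M5
G0 X147.5879 Y170.5423
M3 S485
G1 X144.2073 Y180.9467 F2080
G1 X135.3568 Y187.3770 F2080
G1 X124.4170 Y187.3770 F2080
G1 X115.5665 Y180.9467 F2080
G1 X112.1859 Y170.5423 F2080
G1 X115.5665 Y160.1379 F2080
G1 X124.4170 Y153.7076 F2080
G1 X135.3568 Y153.7076 F2080
G1 X144.2073 Y160.1379 F2080
G1 X147.5879 Y170.5423 F2080
M5
G0 X0.0000 Y0.0000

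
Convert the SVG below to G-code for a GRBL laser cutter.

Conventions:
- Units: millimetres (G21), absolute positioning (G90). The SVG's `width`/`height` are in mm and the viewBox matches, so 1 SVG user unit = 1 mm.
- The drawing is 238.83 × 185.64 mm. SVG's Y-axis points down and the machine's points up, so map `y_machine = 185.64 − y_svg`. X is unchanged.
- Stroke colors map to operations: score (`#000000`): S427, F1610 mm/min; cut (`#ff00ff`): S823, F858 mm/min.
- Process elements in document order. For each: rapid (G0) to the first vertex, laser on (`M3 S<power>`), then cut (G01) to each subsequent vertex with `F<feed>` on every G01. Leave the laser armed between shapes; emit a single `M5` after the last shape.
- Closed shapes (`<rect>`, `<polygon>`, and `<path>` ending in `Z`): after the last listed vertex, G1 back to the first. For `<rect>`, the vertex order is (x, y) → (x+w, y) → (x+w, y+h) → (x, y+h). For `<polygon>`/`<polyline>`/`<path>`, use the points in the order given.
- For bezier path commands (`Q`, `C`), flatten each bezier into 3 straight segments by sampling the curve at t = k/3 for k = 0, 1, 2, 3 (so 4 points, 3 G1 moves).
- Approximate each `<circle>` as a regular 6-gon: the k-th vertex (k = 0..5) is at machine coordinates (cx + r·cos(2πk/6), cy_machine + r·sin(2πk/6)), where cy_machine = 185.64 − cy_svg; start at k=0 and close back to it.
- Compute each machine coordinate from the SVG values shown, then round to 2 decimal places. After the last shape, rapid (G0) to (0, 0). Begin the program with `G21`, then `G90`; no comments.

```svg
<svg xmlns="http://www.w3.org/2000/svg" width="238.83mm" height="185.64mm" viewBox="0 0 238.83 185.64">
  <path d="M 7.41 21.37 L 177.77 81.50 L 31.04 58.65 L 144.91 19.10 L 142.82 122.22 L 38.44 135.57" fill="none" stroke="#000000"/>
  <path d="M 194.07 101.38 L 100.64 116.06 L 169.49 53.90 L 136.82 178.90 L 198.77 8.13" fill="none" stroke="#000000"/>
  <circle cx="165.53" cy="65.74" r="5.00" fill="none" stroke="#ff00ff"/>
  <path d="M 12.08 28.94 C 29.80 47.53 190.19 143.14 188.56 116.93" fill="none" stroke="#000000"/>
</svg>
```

Since the viewBox matches the mm dimensions, user units are millimetres directly. The only transform is the Y-flip y_m = 185.64 − y_svg.

Shape 1 is a open polyline drawn with `<path>`. Its stroke #000000 means score at S427, F1610. After flipping Y the toolpath is (7.41,164.27) → (177.77,104.14) → (31.04,126.99) → (144.91,166.54) → (142.82,63.42) → (38.44,50.07).

Shape 2 is a open polyline drawn with `<path>`. Its stroke #000000 means score at S427, F1610. After flipping Y the toolpath is (194.07,84.26) → (100.64,69.58) → (169.49,131.74) → (136.82,6.74) → (198.77,177.51).

Shape 3 is a circle drawn with `<circle>`. Its stroke #ff00ff means cut at S823, F858. After flipping Y the toolpath is (170.53,119.90) → (168.03,124.23) → (163.03,124.23) → (160.53,119.90) → (163.03,115.57) → (168.03,115.57) → (170.53,119.90), returning to the start.

Shape 4 is a cubic bezier drawn with `<path>`. Its stroke #000000 means score at S427, F1610. After flipping Y the toolpath is (12.08,156.70) → (66.07,119.80) → (147.47,75.74) → (188.56,68.71).

G21
G90
G0 X7.41 Y164.27
M3 S427
G01 X177.77 Y104.14 F1610
G01 X31.04 Y126.99 F1610
G01 X144.91 Y166.54 F1610
G01 X142.82 Y63.42 F1610
G01 X38.44 Y50.07 F1610
G0 X194.07 Y84.26
M3 S427
G01 X100.64 Y69.58 F1610
G01 X169.49 Y131.74 F1610
G01 X136.82 Y6.74 F1610
G01 X198.77 Y177.51 F1610
G0 X170.53 Y119.90
M3 S823
G01 X168.03 Y124.23 F858
G01 X163.03 Y124.23 F858
G01 X160.53 Y119.90 F858
G01 X163.03 Y115.57 F858
G01 X168.03 Y115.57 F858
G01 X170.53 Y119.90 F858
G0 X12.08 Y156.70
M3 S427
G01 X66.07 Y119.80 F1610
G01 X147.47 Y75.74 F1610
G01 X188.56 Y68.71 F1610
M5
G0 X0.00 Y0.00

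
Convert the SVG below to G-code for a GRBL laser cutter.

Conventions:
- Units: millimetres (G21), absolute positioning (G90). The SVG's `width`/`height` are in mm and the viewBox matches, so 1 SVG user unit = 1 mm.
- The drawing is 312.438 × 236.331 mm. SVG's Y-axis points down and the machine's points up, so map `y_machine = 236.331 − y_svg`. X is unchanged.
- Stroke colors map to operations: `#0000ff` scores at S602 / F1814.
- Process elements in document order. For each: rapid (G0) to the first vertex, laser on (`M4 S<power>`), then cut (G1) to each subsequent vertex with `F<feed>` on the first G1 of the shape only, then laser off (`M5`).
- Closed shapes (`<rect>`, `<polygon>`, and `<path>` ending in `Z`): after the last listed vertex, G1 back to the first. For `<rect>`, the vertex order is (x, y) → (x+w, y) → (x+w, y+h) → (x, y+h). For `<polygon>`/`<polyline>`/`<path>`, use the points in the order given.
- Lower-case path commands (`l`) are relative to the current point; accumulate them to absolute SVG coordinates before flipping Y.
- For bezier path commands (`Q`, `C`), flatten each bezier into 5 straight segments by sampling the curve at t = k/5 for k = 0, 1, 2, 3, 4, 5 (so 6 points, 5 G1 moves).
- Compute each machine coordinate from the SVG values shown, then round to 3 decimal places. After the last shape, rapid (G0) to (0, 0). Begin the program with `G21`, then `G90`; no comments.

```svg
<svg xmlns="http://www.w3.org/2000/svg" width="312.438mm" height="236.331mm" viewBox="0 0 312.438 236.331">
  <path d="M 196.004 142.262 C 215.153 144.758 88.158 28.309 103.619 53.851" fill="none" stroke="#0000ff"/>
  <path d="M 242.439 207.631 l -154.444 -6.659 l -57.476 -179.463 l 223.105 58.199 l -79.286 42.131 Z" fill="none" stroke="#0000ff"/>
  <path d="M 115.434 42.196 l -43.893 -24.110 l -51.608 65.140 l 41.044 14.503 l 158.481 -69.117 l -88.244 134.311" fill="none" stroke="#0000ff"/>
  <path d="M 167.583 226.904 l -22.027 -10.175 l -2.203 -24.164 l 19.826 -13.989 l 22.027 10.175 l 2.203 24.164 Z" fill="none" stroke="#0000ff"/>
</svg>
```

G21
G90
G0 X196.004 Y94.069
M4 S602
G1 X192.265 Y104.757 F1814
G1 X167.304 Y131.467
G1 X134.974 Y161.675
G1 X109.128 Y182.854
G1 X103.619 Y182.480
M5
G0 X242.439 Y28.700
M4 S602
G1 X87.995 Y35.359 F1814
G1 X30.519 Y214.822
G1 X253.624 Y156.623
G1 X174.338 Y114.492
G1 X242.439 Y28.700
M5
G0 X115.434 Y194.135
M4 S602
G1 X71.541 Y218.245 F1814
G1 X19.933 Y153.105
G1 X60.977 Y138.602
G1 X219.458 Y207.719
G1 X131.214 Y73.408
M5
G0 X167.583 Y9.427
M4 S602
G1 X145.556 Y19.602 F1814
G1 X143.353 Y43.766
G1 X163.179 Y57.755
G1 X185.206 Y47.580
G1 X187.409 Y23.416
G1 X167.583 Y9.427
M5
G0 X0.000 Y0.000

Since the viewBox matches the mm dimensions, user units are millimetres directly. The only transform is the Y-flip y_m = 236.331 − y_svg.

Shape 1 is a cubic bezier drawn with `<path>`. Its stroke #0000ff means score at S602, F1814. After flipping Y the toolpath is (196.004,94.069) → (192.265,104.757) → (167.304,131.467) → (134.974,161.675) → (109.128,182.854) → (103.619,182.480).

Shape 2 is a closed polygon drawn with `<path>`. Its stroke #0000ff means score at S602, F1814. After flipping Y the toolpath is (242.439,28.700) → (87.995,35.359) → (30.519,214.822) → (253.624,156.623) → (174.338,114.492) → (242.439,28.700), returning to the start.

Shape 3 is a open polyline drawn with `<path>`. Its stroke #0000ff means score at S602, F1814. After flipping Y the toolpath is (115.434,194.135) → (71.541,218.245) → (19.933,153.105) → (60.977,138.602) → (219.458,207.719) → (131.214,73.408).

Shape 4 is a regular polygon drawn with `<path>`. Its stroke #0000ff means score at S602, F1814. After flipping Y the toolpath is (167.583,9.427) → (145.556,19.602) → (143.353,43.766) → (163.179,57.755) → (185.206,47.580) → (187.409,23.416) → (167.583,9.427), returning to the start.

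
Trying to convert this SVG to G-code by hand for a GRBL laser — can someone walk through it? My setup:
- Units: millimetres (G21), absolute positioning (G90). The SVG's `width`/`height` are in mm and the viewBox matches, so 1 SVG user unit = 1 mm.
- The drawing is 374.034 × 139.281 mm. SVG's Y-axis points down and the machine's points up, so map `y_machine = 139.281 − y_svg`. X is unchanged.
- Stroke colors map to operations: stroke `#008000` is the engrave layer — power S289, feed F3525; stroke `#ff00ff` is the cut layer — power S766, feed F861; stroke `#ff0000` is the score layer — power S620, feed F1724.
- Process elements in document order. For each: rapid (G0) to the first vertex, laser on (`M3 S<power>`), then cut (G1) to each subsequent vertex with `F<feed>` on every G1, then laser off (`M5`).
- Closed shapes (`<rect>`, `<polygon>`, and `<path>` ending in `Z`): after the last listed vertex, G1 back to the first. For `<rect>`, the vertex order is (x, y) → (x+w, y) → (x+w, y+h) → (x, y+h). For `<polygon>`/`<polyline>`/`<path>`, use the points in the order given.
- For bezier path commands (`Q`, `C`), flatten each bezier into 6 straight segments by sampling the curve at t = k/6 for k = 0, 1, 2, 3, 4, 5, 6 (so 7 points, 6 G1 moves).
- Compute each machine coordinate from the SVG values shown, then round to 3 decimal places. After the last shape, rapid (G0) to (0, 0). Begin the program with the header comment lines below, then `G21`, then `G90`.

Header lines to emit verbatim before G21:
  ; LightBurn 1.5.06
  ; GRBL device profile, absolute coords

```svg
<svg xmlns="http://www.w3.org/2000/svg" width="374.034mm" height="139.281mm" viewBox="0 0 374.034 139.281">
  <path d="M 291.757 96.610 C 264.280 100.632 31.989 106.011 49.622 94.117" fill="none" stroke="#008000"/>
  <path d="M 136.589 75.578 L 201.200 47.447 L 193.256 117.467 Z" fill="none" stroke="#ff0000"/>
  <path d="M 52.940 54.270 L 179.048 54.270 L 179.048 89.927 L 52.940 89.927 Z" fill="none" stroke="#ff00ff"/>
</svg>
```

viewBox `0 0 374.034 139.281` with mm width/height → 1 unit = 1 mm. Flip: y_m = 139.281 − y_svg.

**Shape 1** — `<path>` cubic bezier, stroke `#008000` → engrave (S289, F3525). Control points (SVG): P0=(291.757,96.610), P1=(264.280,100.632), P2=(31.989,106.011), P3=(49.622,94.117); sampled at t=k/6. Machine vertices: (291.757,42.671) → (263.056,40.633) → (212.851,38.887) → (153.773,37.949) → (98.455,38.338) → (59.527,40.570) → (49.622,45.164). Open path.

**Shape 2** — `<path>` regular polygon, stroke `#ff0000` → score (S620, F1724). Machine vertices: (136.589,63.703) → (201.200,91.834) → (193.256,21.814) → (136.589,63.703). Closed: final G1 returns to the first vertex.

**Shape 3** — `<path>` rectangle, stroke `#ff00ff` → cut (S766, F861). Machine vertices: (52.940,85.011) → (179.048,85.011) → (179.048,49.354) → (52.940,49.354) → (52.940,85.011). Closed: final G1 returns to the first vertex.

; LightBurn 1.5.06
; GRBL device profile, absolute coords
G21
G90
G0 X291.757 Y42.671
M3 S289
G1 X263.056 Y40.633 F3525
G1 X212.851 Y38.887 F3525
G1 X153.773 Y37.949 F3525
G1 X98.455 Y38.338 F3525
G1 X59.527 Y40.570 F3525
G1 X49.622 Y45.164 F3525
M5
G0 X136.589 Y63.703
M3 S620
G1 X201.200 Y91.834 F1724
G1 X193.256 Y21.814 F1724
G1 X136.589 Y63.703 F1724
M5
G0 X52.940 Y85.011
M3 S766
G1 X179.048 Y85.011 F861
G1 X179.048 Y49.354 F861
G1 X52.940 Y49.354 F861
G1 X52.940 Y85.011 F861
M5
G0 X0.000 Y0.000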